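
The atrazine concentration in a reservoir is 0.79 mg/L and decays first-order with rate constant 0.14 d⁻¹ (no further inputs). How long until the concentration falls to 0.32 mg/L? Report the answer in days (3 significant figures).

6.46 d

t = ln(C₀/C)/k = ln(0.79/0.32)/0.14 = 0.9037/0.14 = 6.455 d.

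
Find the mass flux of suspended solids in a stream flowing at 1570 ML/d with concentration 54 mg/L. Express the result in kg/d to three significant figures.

1570 ML/d = 18.17 m³/s.
Mass flux = Q·C = 18.17 m³/s × 54 g/m³ = 981.2 g/s.
= 981.2 g/s × 86.4 = 8.478e+04 kg/d.

84800 kg/d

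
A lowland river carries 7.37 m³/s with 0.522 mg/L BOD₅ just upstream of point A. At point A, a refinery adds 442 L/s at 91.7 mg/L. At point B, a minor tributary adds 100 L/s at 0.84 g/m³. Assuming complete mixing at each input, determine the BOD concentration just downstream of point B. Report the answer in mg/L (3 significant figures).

442 L/s = 0.442 m³/s.
After input A: C = (7.37·0.522 + 0.442·91.7) / 7.812 = 5.681 mg/L.
100 L/s = 0.1 m³/s.
After input B: C = (7.812·5.681 + 0.1·0.84) / 7.912 = 5.62 mg/L.

5.62 mg/L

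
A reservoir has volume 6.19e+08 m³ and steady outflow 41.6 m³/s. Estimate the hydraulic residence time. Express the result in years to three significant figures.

0.472 yr

Q = 41.6 m³/s × 3.156e+07 s/yr = 1.313e+09 m³/yr.
Hydraulic residence time τ = V/Q = 6.19e+08/1.313e+09 = 0.4715 yr.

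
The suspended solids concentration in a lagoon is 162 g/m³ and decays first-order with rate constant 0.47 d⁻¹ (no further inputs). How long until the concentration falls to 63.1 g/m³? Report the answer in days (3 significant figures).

2.01 d

t = ln(C₀/C)/k = ln(162/63.1)/0.47 = 0.9429/0.47 = 2.006 d.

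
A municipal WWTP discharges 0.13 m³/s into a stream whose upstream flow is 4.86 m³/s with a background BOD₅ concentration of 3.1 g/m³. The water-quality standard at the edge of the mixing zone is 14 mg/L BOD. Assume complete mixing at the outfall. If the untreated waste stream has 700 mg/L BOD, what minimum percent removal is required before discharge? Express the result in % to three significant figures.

39.8 %

Mass balance: 14·4.99 = 0.13·Cₑ + 4.86·3.1.
Cₑ = (69.86 − 15.07) / 0.13 = 421.5 mg/L.
Required removal = 1 − 421.5/700 = 39.79 %.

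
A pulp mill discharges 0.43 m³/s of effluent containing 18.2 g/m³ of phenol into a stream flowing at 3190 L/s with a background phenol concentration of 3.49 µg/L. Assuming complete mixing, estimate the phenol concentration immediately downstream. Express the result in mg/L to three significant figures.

3190 L/s = 3.19 m³/s.
3.49 µg/L = 0.00349 mg/L.
Flow-weighted mixing gives C = (0.43·18.2 + 3.19·0.00349) / (0.43 + 3.19) = 7.837/3.62 = 2.165 mg/L.

2.16 mg/L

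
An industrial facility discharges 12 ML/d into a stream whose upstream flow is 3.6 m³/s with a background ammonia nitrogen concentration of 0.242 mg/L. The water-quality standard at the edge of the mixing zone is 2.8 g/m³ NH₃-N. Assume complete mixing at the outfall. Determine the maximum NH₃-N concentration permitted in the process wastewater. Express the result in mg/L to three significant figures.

69.1 mg/L

12 ML/d = 0.1389 m³/s.
Mass balance: 2.8·3.739 = 0.1389·Cₑ + 3.6·0.242.
Cₑ = (10.47 − 0.8712) / 0.1389 = 69.1 mg/L.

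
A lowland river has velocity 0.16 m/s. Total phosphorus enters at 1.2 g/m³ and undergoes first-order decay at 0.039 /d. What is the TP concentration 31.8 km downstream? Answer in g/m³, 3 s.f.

Travel time t = 31.8 km / 0.16 m/s = 3.18e+04/0.16 = 1.988e+05 s = 2.3 d.
First-order decay: C = 1.2·exp(−0.039·2.3) = 1.2·0.9142 = 1.097 g/m³.

1.10 g/m³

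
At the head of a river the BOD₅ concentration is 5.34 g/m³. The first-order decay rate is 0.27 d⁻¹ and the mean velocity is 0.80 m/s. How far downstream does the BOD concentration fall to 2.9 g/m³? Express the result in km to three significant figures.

From C = C₀·e^(−kt), t = ln(C₀/C)/k = ln(5.34/2.9)/0.27 = 0.6105/0.27 = 2.261 d.
Distance = v·t = 0.80 m/s × 1.954e+05 s = 1.563e+05 m = 156.3 km.

156 km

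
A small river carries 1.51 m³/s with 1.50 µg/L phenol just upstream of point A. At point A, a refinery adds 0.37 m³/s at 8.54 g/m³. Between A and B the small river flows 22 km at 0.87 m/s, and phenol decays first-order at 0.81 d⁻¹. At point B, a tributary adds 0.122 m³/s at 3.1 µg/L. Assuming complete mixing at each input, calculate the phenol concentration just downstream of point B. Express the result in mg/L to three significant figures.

1.50 µg/L = 0.0015 mg/L.
After input A: C = (1.51·0.0015 + 0.37·8.54) / 1.88 = 1.682 mg/L.
Over the 22 km reach to input B (t = 2.529e+04 s = 0.2927 d), decay gives C = 1.682·exp(−0.81·0.2927) = 1.327 mg/L.
3.1 µg/L = 0.0031 mg/L.
After input B: C = (1.88·1.327 + 0.122·0.0031) / 2.002 = 1.246 mg/L.

1.25 mg/L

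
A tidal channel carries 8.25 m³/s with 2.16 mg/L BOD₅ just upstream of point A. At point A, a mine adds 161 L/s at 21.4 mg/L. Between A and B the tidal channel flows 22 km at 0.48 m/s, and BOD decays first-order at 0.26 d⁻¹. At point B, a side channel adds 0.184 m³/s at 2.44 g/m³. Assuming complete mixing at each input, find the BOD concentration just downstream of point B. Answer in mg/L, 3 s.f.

161 L/s = 0.161 m³/s.
After input A: C = (8.25·2.16 + 0.161·21.4) / 8.411 = 2.528 mg/L.
Over the 22 km reach to input B (t = 4.583e+04 s = 0.5305 d), decay gives C = 2.528·exp(−0.26·0.5305) = 2.203 mg/L.
After input B: C = (8.411·2.203 + 0.184·2.44) / 8.595 = 2.208 mg/L.

2.21 mg/L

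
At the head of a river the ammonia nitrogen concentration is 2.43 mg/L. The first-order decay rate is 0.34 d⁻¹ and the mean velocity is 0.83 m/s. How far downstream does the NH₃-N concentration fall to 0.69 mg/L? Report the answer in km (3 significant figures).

266 km

From C = C₀·e^(−kt), t = ln(C₀/C)/k = ln(2.43/0.69)/0.34 = 1.259/0.34 = 3.703 d.
Distance = v·t = 0.83 m/s × 3.199e+05 s = 2.655e+05 m = 265.5 km.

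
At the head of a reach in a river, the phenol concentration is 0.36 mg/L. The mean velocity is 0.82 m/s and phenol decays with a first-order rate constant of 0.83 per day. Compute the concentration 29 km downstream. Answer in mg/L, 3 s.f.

Travel time t = 29 km / 0.82 m/s = 2.9e+04/0.82 = 3.537e+04 s = 0.4093 d.
First-order decay: C = 0.36·exp(−0.83·0.4093) = 0.36·0.712 = 0.2563 mg/L.

0.256 mg/L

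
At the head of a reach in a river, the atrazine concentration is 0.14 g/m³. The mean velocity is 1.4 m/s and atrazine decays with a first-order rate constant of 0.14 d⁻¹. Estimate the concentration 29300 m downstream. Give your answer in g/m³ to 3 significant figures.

Travel time t = 29300 m / 1.4 m/s = 2.93e+04/1.4 = 2.093e+04 s = 0.2422 d.
First-order decay: C = 0.14·exp(−0.14·0.2422) = 0.14·0.9667 = 0.1353 g/m³.

0.135 g/m³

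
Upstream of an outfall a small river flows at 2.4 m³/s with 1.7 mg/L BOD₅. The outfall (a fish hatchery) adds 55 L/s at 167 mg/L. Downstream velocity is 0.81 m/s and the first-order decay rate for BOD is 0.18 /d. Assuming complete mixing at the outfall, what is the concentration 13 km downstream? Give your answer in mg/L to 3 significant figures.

55 L/s = 0.055 m³/s.
After complete mixing, C₀ = (0.055·167 + 2.4·1.7) / 2.455 = 5.403 mg/L.
Travel time t = 1.3e+04 m / 0.81 m/s = 1.605e+04 s = 0.1858 d.
C = 5.403·exp(−0.18·0.1858) = 5.403·0.9671 = 5.226 mg/L.

5.23 mg/L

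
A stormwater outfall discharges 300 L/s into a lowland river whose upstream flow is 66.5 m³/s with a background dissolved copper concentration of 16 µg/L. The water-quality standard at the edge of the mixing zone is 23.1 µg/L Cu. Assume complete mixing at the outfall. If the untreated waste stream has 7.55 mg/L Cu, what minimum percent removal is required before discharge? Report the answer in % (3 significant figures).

78.8 %

300 L/s = 0.3 m³/s.
16 µg/L = 0.016 mg/L.
23.1 µg/L = 0.0231 mg/L.
Mass balance: 0.0231·66.8 = 0.3·Cₑ + 66.5·0.016.
Cₑ = (1.543 − 1.064) / 0.3 = 1.597 mg/L.
Required removal = 1 − 1.597/7.55 = 78.85 %.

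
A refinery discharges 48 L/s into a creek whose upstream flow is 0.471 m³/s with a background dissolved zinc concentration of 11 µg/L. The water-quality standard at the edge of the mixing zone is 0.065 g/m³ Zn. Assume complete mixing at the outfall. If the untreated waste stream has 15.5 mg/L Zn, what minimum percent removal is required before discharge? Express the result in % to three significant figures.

96.2 %

48 L/s = 0.048 m³/s.
11 µg/L = 0.011 mg/L.
Mass balance: 0.065·0.519 = 0.048·Cₑ + 0.471·0.011.
Cₑ = (0.03374 − 0.005181) / 0.048 = 0.5949 mg/L.
Required removal = 1 − 0.5949/15.5 = 96.16 %.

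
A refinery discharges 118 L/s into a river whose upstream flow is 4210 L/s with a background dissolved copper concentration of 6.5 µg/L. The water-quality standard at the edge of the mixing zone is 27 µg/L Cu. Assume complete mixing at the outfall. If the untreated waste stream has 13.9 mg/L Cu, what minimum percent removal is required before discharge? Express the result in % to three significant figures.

94.5 %

118 L/s = 0.118 m³/s.
4210 L/s = 4.21 m³/s.
6.5 µg/L = 0.0065 mg/L.
27 µg/L = 0.027 mg/L.
Mass balance: 0.027·4.328 = 0.118·Cₑ + 4.21·0.0065.
Cₑ = (0.1169 − 0.02737) / 0.118 = 0.7584 mg/L.
Required removal = 1 − 0.7584/13.9 = 94.54 %.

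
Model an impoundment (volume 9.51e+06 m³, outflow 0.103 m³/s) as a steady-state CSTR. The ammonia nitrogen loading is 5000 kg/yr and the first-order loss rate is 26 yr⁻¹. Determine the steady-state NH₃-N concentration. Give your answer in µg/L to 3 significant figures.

20.0 µg/L

Outflow Q = 0.103 m³/s × 3.156e+07 s/yr = 3.25e+06 m³/yr.
Steady-state CSTR mass balance: W = Q·C + k·V·C, so C = W/(Q + kV).
Q + kV = 3.25e+06 + 26·9.51e+06 = 2.505e+08 m³/yr.
C = 5000/2.505e+08 = 1.996e-05 kg/m³ = 0.01996 mg/L = 19.96 µg/L.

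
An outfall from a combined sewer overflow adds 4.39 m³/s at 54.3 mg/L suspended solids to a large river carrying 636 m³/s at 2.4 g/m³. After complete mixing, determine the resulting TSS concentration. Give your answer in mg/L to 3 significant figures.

2.76 mg/L

By mass balance at complete mixing, C = (4.39·54.3 + 636·2.4) / (4.39 + 636) = 1765/640.4 = 2.756 mg/L.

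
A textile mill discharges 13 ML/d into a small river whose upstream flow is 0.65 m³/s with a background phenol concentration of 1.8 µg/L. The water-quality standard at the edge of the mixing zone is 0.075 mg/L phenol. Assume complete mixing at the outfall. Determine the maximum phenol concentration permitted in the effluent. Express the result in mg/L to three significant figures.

13 ML/d = 0.1505 m³/s.
1.8 µg/L = 0.0018 mg/L.
Mass balance: 0.075·0.8005 = 0.1505·Cₑ + 0.65·0.0018.
Cₑ = (0.06003 − 0.00117) / 0.1505 = 0.3912 mg/L.

0.391 mg/L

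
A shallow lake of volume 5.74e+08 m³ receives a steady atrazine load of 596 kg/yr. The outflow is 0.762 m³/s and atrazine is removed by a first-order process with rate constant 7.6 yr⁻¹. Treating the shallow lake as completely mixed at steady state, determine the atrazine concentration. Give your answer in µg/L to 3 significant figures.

Outflow Q = 0.762 m³/s × 3.156e+07 s/yr = 2.405e+07 m³/yr.
Steady-state CSTR mass balance: W = Q·C + k·V·C, so C = W/(Q + kV).
Q + kV = 2.405e+07 + 7.6·5.74e+08 = 4.386e+09 m³/yr.
C = 596/4.386e+09 = 1.359e-07 kg/m³ = 0.0001359 mg/L = 0.1359 µg/L.

0.136 µg/L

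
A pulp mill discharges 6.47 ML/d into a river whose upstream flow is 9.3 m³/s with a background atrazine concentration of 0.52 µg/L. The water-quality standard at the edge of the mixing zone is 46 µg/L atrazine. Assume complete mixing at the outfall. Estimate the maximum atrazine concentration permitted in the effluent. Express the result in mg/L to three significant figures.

5.69 mg/L

6.47 ML/d = 0.07488 m³/s.
0.52 µg/L = 0.00052 mg/L.
46 µg/L = 0.046 mg/L.
Mass balance: 0.046·9.375 = 0.07488·Cₑ + 9.3·0.00052.
Cₑ = (0.4312 − 0.004836) / 0.07488 = 5.694 mg/L.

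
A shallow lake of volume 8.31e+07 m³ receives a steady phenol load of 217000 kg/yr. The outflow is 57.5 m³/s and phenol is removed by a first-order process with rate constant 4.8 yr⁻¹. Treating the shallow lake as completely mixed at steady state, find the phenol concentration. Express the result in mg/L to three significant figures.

0.0980 mg/L

Outflow Q = 57.5 m³/s × 3.156e+07 s/yr = 1.815e+09 m³/yr.
Steady-state CSTR mass balance: W = Q·C + k·V·C, so C = W/(Q + kV).
Q + kV = 1.815e+09 + 4.8·8.31e+07 = 2.213e+09 m³/yr.
C = 217000/2.213e+09 = 9.804e-05 kg/m³ = 0.09804 mg/L.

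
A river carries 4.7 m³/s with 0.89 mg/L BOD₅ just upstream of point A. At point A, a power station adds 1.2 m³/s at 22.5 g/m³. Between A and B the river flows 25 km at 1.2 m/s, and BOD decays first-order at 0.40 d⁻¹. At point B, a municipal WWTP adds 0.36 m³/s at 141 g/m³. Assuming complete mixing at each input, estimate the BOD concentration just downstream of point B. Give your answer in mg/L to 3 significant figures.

12.6 mg/L

After input A: C = (4.7·0.89 + 1.2·22.5) / 5.9 = 5.285 mg/L.
Over the 25 km reach to input B (t = 2.083e+04 s = 0.2411 d), decay gives C = 5.285·exp(−0.40·0.2411) = 4.799 mg/L.
After input B: C = (5.9·4.799 + 0.36·141) / 6.26 = 12.63 mg/L.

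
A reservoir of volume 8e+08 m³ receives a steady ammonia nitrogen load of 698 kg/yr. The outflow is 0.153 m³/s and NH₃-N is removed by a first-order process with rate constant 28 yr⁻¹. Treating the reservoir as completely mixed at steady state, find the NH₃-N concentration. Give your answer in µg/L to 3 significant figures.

Outflow Q = 0.153 m³/s × 3.156e+07 s/yr = 4.828e+06 m³/yr.
Steady-state CSTR mass balance: W = Q·C + k·V·C, so C = W/(Q + kV).
Q + kV = 4.828e+06 + 28·8e+08 = 2.24e+10 m³/yr.
C = 698/2.24e+10 = 3.115e-08 kg/m³ = 3.115e-05 mg/L = 0.03115 µg/L.

0.0312 µg/L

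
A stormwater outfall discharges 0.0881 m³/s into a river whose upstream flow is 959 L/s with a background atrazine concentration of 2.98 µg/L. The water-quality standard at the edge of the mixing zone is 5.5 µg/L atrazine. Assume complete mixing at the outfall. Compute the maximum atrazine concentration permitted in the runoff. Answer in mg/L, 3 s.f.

0.0329 mg/L

959 L/s = 0.959 m³/s.
2.98 µg/L = 0.00298 mg/L.
5.5 µg/L = 0.0055 mg/L.
Mass balance: 0.0055·1.047 = 0.0881·Cₑ + 0.959·0.00298.
Cₑ = (0.005759 − 0.002858) / 0.0881 = 0.03293 mg/L.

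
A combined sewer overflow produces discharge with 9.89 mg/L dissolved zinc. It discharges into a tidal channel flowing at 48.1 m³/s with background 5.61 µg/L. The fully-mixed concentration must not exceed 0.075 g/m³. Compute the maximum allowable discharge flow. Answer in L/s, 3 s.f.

340 L/s

5.61 µg/L = 0.00561 mg/L.
Mass balance at complete mixing: C_std·(Q_w + Q_r) = Q_w·C_e + Q_r·C_b.
Rearranging, Q_w = Q_r·(C_std − C_b)/(C_e − C_std) = 48.1·(0.075 − 0.00561) / (9.89 − 0.075) = 0.3401 m³/s.
= 340.1 L/s.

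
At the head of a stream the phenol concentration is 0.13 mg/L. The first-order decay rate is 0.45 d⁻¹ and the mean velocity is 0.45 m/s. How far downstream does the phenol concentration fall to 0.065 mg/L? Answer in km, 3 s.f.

59.9 km

From C = C₀·e^(−kt), t = ln(C₀/C)/k = ln(0.13/0.065)/0.45 = 0.6931/0.45 = 1.54 d.
Distance = v·t = 0.45 m/s × 1.331e+05 s = 5.989e+04 m = 59.89 km.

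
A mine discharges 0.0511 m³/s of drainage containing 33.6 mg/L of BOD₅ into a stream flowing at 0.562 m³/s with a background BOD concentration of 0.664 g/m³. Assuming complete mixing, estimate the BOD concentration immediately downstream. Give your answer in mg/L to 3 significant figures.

Flow-weighted mixing gives C = (0.0511·33.6 + 0.562·0.664) / (0.0511 + 0.562) = 2.09/0.6131 = 3.409 mg/L.

3.41 mg/L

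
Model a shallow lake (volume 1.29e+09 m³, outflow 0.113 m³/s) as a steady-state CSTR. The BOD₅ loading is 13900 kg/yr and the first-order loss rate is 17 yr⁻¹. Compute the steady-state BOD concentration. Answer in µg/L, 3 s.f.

Outflow Q = 0.113 m³/s × 3.156e+07 s/yr = 3.566e+06 m³/yr.
Steady-state CSTR mass balance: W = Q·C + k·V·C, so C = W/(Q + kV).
Q + kV = 3.566e+06 + 17·1.29e+09 = 2.193e+10 m³/yr.
C = 13900/2.193e+10 = 6.337e-07 kg/m³ = 0.0006337 mg/L = 0.6337 µg/L.

0.634 µg/L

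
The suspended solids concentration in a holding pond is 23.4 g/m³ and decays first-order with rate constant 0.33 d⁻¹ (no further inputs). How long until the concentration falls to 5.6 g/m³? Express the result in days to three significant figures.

4.33 d

t = ln(C₀/C)/k = ln(23.4/5.6)/0.33 = 1.43/0.33 = 4.333 d.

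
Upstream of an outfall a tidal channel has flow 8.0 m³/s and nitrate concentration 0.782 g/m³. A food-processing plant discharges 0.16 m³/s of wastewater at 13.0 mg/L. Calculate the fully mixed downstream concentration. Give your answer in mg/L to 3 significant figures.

Conservation of mass across the mixing zone: C = (0.16·13 + 8·0.782) / (0.16 + 8) = 8.336/8.16 = 1.022 mg/L.

1.02 mg/L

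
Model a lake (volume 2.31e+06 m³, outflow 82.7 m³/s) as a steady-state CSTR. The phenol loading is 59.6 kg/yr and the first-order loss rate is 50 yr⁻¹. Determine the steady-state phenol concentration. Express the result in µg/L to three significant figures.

0.0219 µg/L

Outflow Q = 82.7 m³/s × 3.156e+07 s/yr = 2.61e+09 m³/yr.
Steady-state CSTR mass balance: W = Q·C + k·V·C, so C = W/(Q + kV).
Q + kV = 2.61e+09 + 50·2.31e+06 = 2.725e+09 m³/yr.
C = 59.6/2.725e+09 = 2.187e-08 kg/m³ = 2.187e-05 mg/L = 0.02187 µg/L.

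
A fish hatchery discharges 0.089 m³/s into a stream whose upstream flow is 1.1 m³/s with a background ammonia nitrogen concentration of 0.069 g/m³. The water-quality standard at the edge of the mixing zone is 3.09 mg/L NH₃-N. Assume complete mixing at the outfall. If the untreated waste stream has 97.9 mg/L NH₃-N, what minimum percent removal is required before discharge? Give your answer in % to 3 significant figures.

58.7 %

Mass balance: 3.09·1.189 = 0.089·Cₑ + 1.1·0.069.
Cₑ = (3.674 − 0.0759) / 0.089 = 40.43 mg/L.
Required removal = 1 − 40.43/97.9 = 58.7 %.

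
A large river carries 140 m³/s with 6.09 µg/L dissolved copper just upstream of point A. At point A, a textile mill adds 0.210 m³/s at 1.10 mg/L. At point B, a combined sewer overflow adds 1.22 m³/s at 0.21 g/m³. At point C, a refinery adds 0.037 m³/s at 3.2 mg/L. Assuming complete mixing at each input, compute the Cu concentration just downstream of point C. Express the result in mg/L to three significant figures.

6.09 µg/L = 0.00609 mg/L.
After input A: C = (140·0.00609 + 0.21·1.1) / 140.2 = 0.007728 mg/L.
After input B: C = (140.2·0.007728 + 1.22·0.21) / 141.4 = 0.009473 mg/L.
After input C: C = (141.4·0.009473 + 0.037·3.2) / 141.5 = 0.01031 mg/L.

0.0103 mg/L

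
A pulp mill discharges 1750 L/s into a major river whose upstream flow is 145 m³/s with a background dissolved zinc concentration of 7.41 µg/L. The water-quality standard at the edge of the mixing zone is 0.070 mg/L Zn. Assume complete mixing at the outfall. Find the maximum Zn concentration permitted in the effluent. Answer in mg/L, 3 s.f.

1750 L/s = 1.75 m³/s.
7.41 µg/L = 0.00741 mg/L.
Mass balance: 0.07·146.8 = 1.75·Cₑ + 145·0.00741.
Cₑ = (10.27 − 1.074) / 1.75 = 5.256 mg/L.

5.26 mg/L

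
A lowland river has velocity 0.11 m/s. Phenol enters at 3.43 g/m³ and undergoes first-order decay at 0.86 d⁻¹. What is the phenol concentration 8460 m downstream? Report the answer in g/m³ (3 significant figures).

1.60 g/m³

Travel time t = 8460 m / 0.11 m/s = 8460/0.11 = 7.691e+04 s = 0.8902 d.
First-order decay: C = 3.43·exp(−0.86·0.8902) = 3.43·0.4651 = 1.595 g/m³.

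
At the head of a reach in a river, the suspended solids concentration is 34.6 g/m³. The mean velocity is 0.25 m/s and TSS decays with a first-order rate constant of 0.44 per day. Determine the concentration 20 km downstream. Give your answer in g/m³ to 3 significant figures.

Travel time t = 20 km / 0.25 m/s = 2e+04/0.25 = 8e+04 s = 0.9259 d.
First-order decay: C = 34.6·exp(−0.44·0.9259) = 34.6·0.6654 = 23.02 g/m³.

23.0 g/m³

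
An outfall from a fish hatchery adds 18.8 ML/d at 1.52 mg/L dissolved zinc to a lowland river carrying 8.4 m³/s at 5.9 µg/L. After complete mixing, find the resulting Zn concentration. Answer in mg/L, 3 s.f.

0.0441 mg/L

18.8 ML/d = 0.2176 m³/s.
5.9 µg/L = 0.0059 mg/L.
Conservation of mass across the mixing zone: C = (0.2176·1.52 + 8.4·0.0059) / (0.2176 + 8.4) = 0.3803/8.618 = 0.04413 mg/L.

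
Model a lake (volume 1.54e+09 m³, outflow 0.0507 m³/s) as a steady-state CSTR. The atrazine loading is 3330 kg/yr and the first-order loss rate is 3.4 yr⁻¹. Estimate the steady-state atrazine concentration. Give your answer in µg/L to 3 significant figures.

Outflow Q = 0.0507 m³/s × 3.156e+07 s/yr = 1.6e+06 m³/yr.
Steady-state CSTR mass balance: W = Q·C + k·V·C, so C = W/(Q + kV).
Q + kV = 1.6e+06 + 3.4·1.54e+09 = 5.238e+09 m³/yr.
C = 3330/5.238e+09 = 6.358e-07 kg/m³ = 0.0006358 mg/L = 0.6358 µg/L.

0.636 µg/L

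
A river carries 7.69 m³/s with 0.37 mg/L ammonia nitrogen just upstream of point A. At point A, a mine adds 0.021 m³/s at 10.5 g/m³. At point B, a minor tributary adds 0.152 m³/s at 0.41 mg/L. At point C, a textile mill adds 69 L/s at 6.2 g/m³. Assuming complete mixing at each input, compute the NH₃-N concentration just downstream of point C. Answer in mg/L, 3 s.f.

0.448 mg/L

After input A: C = (7.69·0.37 + 0.021·10.5) / 7.711 = 0.3976 mg/L.
After input B: C = (7.711·0.3976 + 0.152·0.41) / 7.863 = 0.3978 mg/L.
69 L/s = 0.069 m³/s.
After input C: C = (7.863·0.3978 + 0.069·6.2) / 7.932 = 0.4483 mg/L.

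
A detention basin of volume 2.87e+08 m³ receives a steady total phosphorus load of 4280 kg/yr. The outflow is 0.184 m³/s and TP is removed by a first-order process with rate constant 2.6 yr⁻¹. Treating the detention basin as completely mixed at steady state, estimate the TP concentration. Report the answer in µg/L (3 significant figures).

5.69 µg/L

Outflow Q = 0.184 m³/s × 3.156e+07 s/yr = 5.807e+06 m³/yr.
Steady-state CSTR mass balance: W = Q·C + k·V·C, so C = W/(Q + kV).
Q + kV = 5.807e+06 + 2.6·2.87e+08 = 7.52e+08 m³/yr.
C = 4280/7.52e+08 = 5.691e-06 kg/m³ = 0.005691 mg/L = 5.691 µg/L.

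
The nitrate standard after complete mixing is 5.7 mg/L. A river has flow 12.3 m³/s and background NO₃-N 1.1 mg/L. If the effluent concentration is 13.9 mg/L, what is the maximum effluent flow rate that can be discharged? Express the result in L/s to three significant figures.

Mass balance at complete mixing: C_std·(Q_w + Q_r) = Q_w·C_e + Q_r·C_b.
Rearranging, Q_w = Q_r·(C_std − C_b)/(C_e − C_std) = 12.3·(5.7 − 1.1) / (13.9 − 5.7) = 6.9 m³/s.
= 6900 L/s.

6900 L/s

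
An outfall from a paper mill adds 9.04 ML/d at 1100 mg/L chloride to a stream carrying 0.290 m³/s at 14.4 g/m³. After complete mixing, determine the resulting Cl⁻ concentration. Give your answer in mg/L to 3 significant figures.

9.04 ML/d = 0.1046 m³/s.
By mass balance at complete mixing, C = (0.1046·1100 + 0.29·14.4) / (0.1046 + 0.29) = 119.3/0.3946 = 302.2 mg/L.

302 mg/L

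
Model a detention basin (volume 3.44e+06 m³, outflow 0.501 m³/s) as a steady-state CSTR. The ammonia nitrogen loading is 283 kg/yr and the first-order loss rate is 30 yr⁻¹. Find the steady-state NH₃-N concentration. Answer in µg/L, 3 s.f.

Outflow Q = 0.501 m³/s × 3.156e+07 s/yr = 1.581e+07 m³/yr.
Steady-state CSTR mass balance: W = Q·C + k·V·C, so C = W/(Q + kV).
Q + kV = 1.581e+07 + 30·3.44e+06 = 1.19e+08 m³/yr.
C = 283/1.19e+08 = 2.378e-06 kg/m³ = 0.002378 mg/L = 2.378 µg/L.

2.38 µg/L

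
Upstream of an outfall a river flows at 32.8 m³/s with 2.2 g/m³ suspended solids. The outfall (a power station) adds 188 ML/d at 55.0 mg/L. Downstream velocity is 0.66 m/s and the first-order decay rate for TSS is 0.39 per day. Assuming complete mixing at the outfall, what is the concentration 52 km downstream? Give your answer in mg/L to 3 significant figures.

188 ML/d = 2.176 m³/s.
After complete mixing, C₀ = (2.176·55 + 32.8·2.2) / 34.98 = 5.485 mg/L.
Travel time t = 5.2e+04 m / 0.66 m/s = 7.879e+04 s = 0.9119 d.
C = 5.485·exp(−0.39·0.9119) = 5.485·0.7007 = 3.843 mg/L.

3.84 mg/L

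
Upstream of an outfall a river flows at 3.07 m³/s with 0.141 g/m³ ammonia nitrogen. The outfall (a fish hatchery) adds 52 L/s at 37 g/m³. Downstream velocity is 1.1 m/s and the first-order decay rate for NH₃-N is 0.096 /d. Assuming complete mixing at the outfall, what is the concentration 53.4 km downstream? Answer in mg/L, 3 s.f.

0.715 mg/L

52 L/s = 0.052 m³/s.
After complete mixing, C₀ = (0.052·37 + 3.07·0.141) / 3.122 = 0.7549 mg/L.
Travel time t = 5.34e+04 m / 1.1 m/s = 4.855e+04 s = 0.5619 d.
C = 0.7549·exp(−0.096·0.5619) = 0.7549·0.9475 = 0.7153 mg/L.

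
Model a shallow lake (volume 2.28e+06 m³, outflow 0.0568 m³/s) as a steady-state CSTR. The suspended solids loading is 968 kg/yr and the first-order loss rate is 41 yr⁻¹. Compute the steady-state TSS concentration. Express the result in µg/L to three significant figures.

10.2 µg/L

Outflow Q = 0.0568 m³/s × 3.156e+07 s/yr = 1.792e+06 m³/yr.
Steady-state CSTR mass balance: W = Q·C + k·V·C, so C = W/(Q + kV).
Q + kV = 1.792e+06 + 41·2.28e+06 = 9.527e+07 m³/yr.
C = 968/9.527e+07 = 1.016e-05 kg/m³ = 0.01016 mg/L = 10.16 µg/L.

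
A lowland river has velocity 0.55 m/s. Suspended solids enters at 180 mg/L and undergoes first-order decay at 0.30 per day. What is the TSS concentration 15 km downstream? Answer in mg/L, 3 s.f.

164 mg/L

Travel time t = 15 km / 0.55 m/s = 1.5e+04/0.55 = 2.727e+04 s = 0.3157 d.
First-order decay: C = 180·exp(−0.30·0.3157) = 180·0.9096 = 163.7 mg/L.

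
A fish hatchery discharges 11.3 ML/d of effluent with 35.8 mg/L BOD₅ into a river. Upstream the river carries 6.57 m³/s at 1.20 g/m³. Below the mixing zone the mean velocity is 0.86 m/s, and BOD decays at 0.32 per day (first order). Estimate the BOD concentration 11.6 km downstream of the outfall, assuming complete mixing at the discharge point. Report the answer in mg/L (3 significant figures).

1.78 mg/L

11.3 ML/d = 0.1308 m³/s.
After complete mixing, C₀ = (0.1308·35.8 + 6.57·1.2) / 6.701 = 1.875 mg/L.
Travel time t = 1.16e+04 m / 0.86 m/s = 1.349e+04 s = 0.1561 d.
C = 1.875·exp(−0.32·0.1561) = 1.875·0.9513 = 1.784 mg/L.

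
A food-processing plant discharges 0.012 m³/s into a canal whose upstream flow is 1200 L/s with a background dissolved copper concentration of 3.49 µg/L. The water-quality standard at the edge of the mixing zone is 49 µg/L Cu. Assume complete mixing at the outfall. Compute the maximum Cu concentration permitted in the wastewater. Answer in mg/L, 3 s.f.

4.60 mg/L

1200 L/s = 1.2 m³/s.
3.49 µg/L = 0.00349 mg/L.
49 µg/L = 0.049 mg/L.
Mass balance: 0.049·1.212 = 0.012·Cₑ + 1.2·0.00349.
Cₑ = (0.05939 − 0.004188) / 0.012 = 4.6 mg/L.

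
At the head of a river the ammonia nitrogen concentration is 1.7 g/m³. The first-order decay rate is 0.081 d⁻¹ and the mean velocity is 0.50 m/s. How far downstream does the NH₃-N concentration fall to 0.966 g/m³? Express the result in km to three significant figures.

301 km

From C = C₀·e^(−kt), t = ln(C₀/C)/k = ln(1.7/0.966)/0.081 = 0.5652/0.081 = 6.978 d.
Distance = v·t = 0.50 m/s × 6.029e+05 s = 3.015e+05 m = 301.5 km.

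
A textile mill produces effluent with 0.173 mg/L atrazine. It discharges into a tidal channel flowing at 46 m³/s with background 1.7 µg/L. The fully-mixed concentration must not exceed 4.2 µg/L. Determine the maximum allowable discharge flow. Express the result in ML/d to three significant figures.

1.7 µg/L = 0.0017 mg/L.
4.2 µg/L = 0.0042 mg/L.
Mass balance at complete mixing: C_std·(Q_w + Q_r) = Q_w·C_e + Q_r·C_b.
Rearranging, Q_w = Q_r·(C_std − C_b)/(C_e − C_std) = 46·(0.0042 − 0.0017) / (0.173 − 0.0042) = 0.6813 m³/s.
= 58.86 ML/d.

58.9 ML/d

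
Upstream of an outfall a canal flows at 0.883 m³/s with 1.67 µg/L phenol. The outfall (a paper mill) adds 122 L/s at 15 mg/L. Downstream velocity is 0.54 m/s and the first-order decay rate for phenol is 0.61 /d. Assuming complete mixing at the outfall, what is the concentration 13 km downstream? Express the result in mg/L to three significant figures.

122 L/s = 0.122 m³/s.
1.67 µg/L = 0.00167 mg/L.
After complete mixing, C₀ = (0.122·15 + 0.883·0.00167) / 1.005 = 1.822 mg/L.
Travel time t = 1.3e+04 m / 0.54 m/s = 2.407e+04 s = 0.2786 d.
C = 1.822·exp(−0.61·0.2786) = 1.822·0.8437 = 1.538 mg/L.

1.54 mg/L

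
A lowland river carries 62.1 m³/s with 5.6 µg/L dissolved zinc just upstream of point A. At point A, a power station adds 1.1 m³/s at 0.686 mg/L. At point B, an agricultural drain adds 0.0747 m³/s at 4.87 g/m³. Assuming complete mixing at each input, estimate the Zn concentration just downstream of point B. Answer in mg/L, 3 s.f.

5.6 µg/L = 0.0056 mg/L.
After input A: C = (62.1·0.0056 + 1.1·0.686) / 63.2 = 0.01744 mg/L.
After input B: C = (63.2·0.01744 + 0.0747·4.87) / 63.27 = 0.02317 mg/L.

0.0232 mg/L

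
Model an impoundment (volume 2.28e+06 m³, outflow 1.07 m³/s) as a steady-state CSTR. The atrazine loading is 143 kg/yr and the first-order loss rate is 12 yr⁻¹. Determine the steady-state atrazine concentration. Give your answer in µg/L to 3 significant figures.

Outflow Q = 1.07 m³/s × 3.156e+07 s/yr = 3.377e+07 m³/yr.
Steady-state CSTR mass balance: W = Q·C + k·V·C, so C = W/(Q + kV).
Q + kV = 3.377e+07 + 12·2.28e+06 = 6.113e+07 m³/yr.
C = 143/6.113e+07 = 2.339e-06 kg/m³ = 0.002339 mg/L = 2.339 µg/L.

2.34 µg/L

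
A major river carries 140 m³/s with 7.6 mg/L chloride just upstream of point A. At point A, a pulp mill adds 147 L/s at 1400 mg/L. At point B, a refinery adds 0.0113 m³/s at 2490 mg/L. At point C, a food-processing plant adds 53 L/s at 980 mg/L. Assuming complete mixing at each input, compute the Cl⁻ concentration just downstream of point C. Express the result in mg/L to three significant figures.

147 L/s = 0.147 m³/s.
After input A: C = (140·7.6 + 0.147·1400) / 140.1 = 9.06 mg/L.
After input B: C = (140.1·9.06 + 0.0113·2490) / 140.2 = 9.261 mg/L.
53 L/s = 0.053 m³/s.
After input C: C = (140.2·9.261 + 0.053·980) / 140.2 = 9.627 mg/L.

9.63 mg/L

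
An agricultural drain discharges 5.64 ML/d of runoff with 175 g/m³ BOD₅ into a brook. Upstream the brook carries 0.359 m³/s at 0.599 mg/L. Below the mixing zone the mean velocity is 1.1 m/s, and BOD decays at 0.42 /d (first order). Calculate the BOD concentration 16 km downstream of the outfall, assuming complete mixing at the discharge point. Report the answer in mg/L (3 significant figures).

5.64 ML/d = 0.06528 m³/s.
After complete mixing, C₀ = (0.06528·175 + 0.359·0.599) / 0.4243 = 27.43 mg/L.
Travel time t = 1.6e+04 m / 1.1 m/s = 1.455e+04 s = 0.1684 d.
C = 27.43·exp(−0.42·0.1684) = 27.43·0.9317 = 25.56 mg/L.

25.6 mg/L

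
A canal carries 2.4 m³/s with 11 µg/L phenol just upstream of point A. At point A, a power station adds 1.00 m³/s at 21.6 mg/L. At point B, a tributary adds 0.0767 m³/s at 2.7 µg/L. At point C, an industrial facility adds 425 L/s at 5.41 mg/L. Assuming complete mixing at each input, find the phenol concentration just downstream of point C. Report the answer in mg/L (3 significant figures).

11 µg/L = 0.011 mg/L.
After input A: C = (2.4·0.011 + 1·21.6) / 3.4 = 6.361 mg/L.
2.7 µg/L = 0.0027 mg/L.
After input B: C = (3.4·6.361 + 0.0767·0.0027) / 3.477 = 6.22 mg/L.
425 L/s = 0.425 m³/s.
After input C: C = (3.477·6.22 + 0.425·5.41) / 3.902 = 6.132 mg/L.

6.13 mg/L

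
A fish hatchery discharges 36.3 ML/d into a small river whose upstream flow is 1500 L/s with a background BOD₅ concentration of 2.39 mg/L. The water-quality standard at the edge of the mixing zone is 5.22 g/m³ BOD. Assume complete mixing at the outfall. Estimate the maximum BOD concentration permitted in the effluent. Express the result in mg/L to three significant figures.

36.3 ML/d = 0.4201 m³/s.
1500 L/s = 1.5 m³/s.
Mass balance: 5.22·1.92 = 0.4201·Cₑ + 1.5·2.39.
Cₑ = (10.02 − 3.585) / 0.4201 = 15.32 mg/L.

15.3 mg/L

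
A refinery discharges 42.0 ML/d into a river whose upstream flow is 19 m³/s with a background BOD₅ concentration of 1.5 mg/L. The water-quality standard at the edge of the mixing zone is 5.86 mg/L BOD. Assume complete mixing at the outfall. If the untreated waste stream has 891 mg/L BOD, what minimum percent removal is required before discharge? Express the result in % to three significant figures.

42.0 ML/d = 0.4861 m³/s.
Mass balance: 5.86·19.49 = 0.4861·Cₑ + 19·1.5.
Cₑ = (114.2 − 28.5) / 0.4861 = 176.3 mg/L.
Required removal = 1 − 176.3/891 = 80.22 %.

80.2 %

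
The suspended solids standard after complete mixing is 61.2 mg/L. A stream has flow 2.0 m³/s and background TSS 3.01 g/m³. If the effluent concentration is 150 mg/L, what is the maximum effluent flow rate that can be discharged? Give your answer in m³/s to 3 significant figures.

Mass balance at complete mixing: C_std·(Q_w + Q_r) = Q_w·C_e + Q_r·C_b.
Rearranging, Q_w = Q_r·(C_std − C_b)/(C_e − C_std) = 2.0·(61.2 − 3.01) / (150 − 61.2) = 1.311 m³/s.

1.31 m³/s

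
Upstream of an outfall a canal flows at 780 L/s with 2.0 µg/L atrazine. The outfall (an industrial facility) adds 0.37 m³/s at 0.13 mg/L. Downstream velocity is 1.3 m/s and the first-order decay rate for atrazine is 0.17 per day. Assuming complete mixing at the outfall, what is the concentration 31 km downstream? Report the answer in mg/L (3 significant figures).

780 L/s = 0.78 m³/s.
2.0 µg/L = 0.002 mg/L.
After complete mixing, C₀ = (0.37·0.13 + 0.78·0.002) / 1.15 = 0.04318 mg/L.
Travel time t = 3.1e+04 m / 1.3 m/s = 2.385e+04 s = 0.276 d.
C = 0.04318·exp(−0.17·0.276) = 0.04318·0.9542 = 0.0412 mg/L.

0.0412 mg/L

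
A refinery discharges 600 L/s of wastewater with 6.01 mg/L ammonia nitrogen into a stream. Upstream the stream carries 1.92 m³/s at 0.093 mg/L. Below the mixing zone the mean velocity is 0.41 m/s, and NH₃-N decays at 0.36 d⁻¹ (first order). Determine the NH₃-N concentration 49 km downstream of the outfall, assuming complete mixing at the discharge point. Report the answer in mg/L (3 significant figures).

0.913 mg/L

600 L/s = 0.6 m³/s.
After complete mixing, C₀ = (0.6·6.01 + 1.92·0.093) / 2.52 = 1.502 mg/L.
Travel time t = 4.9e+04 m / 0.41 m/s = 1.195e+05 s = 1.383 d.
C = 1.502·exp(−0.36·1.383) = 1.502·0.6078 = 0.9127 mg/L.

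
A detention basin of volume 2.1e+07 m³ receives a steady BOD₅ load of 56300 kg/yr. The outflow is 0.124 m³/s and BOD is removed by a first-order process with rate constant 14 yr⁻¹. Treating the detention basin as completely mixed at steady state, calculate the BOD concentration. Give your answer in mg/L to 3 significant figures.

0.189 mg/L

Outflow Q = 0.124 m³/s × 3.156e+07 s/yr = 3.913e+06 m³/yr.
Steady-state CSTR mass balance: W = Q·C + k·V·C, so C = W/(Q + kV).
Q + kV = 3.913e+06 + 14·2.1e+07 = 2.979e+08 m³/yr.
C = 56300/2.979e+08 = 0.000189 kg/m³ = 0.189 mg/L.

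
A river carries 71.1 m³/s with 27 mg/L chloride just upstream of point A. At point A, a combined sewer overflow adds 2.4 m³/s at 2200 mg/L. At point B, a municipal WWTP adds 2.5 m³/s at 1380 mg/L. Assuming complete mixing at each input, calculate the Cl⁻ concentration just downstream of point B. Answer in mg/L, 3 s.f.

140 mg/L

After input A: C = (71.1·27 + 2.4·2200) / 73.5 = 97.96 mg/L.
After input B: C = (73.5·97.96 + 2.5·1380) / 76 = 140.1 mg/L.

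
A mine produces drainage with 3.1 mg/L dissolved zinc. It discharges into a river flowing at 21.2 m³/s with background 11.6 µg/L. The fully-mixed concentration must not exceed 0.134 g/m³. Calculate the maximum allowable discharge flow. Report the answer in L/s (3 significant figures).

875 L/s

11.6 µg/L = 0.0116 mg/L.
Mass balance at complete mixing: C_std·(Q_w + Q_r) = Q_w·C_e + Q_r·C_b.
Rearranging, Q_w = Q_r·(C_std − C_b)/(C_e − C_std) = 21.2·(0.134 − 0.0116) / (3.1 − 0.134) = 0.8749 m³/s.
= 874.9 L/s.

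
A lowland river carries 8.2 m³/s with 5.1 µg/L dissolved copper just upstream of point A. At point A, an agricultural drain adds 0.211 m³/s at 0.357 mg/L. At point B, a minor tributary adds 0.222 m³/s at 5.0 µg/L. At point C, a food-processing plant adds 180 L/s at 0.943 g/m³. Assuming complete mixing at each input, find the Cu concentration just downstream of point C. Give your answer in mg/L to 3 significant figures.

0.0327 mg/L

5.1 µg/L = 0.0051 mg/L.
After input A: C = (8.2·0.0051 + 0.211·0.357) / 8.411 = 0.01393 mg/L.
5.0 µg/L = 0.005 mg/L.
After input B: C = (8.411·0.01393 + 0.222·0.005) / 8.633 = 0.0137 mg/L.
180 L/s = 0.18 m³/s.
After input C: C = (8.633·0.0137 + 0.18·0.943) / 8.813 = 0.03268 mg/L.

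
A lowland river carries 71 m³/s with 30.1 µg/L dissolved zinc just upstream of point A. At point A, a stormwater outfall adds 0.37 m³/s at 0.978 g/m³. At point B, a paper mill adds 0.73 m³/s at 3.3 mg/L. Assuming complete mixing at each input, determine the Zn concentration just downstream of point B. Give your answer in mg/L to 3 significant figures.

30.1 µg/L = 0.0301 mg/L.
After input A: C = (71·0.0301 + 0.37·0.978) / 71.37 = 0.03501 mg/L.
After input B: C = (71.37·0.03501 + 0.73·3.3) / 72.1 = 0.06807 mg/L.

0.0681 mg/L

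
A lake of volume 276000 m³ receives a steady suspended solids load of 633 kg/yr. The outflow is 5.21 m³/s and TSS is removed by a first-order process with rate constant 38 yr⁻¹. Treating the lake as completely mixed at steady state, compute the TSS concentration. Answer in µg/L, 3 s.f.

Outflow Q = 5.21 m³/s × 3.156e+07 s/yr = 1.644e+08 m³/yr.
Steady-state CSTR mass balance: W = Q·C + k·V·C, so C = W/(Q + kV).
Q + kV = 1.644e+08 + 38·276000 = 1.749e+08 m³/yr.
C = 633/1.749e+08 = 3.619e-06 kg/m³ = 0.003619 mg/L = 3.619 µg/L.

3.62 µg/L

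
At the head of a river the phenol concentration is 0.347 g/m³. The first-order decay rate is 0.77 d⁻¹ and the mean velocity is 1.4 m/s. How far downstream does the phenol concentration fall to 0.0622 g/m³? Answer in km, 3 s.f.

From C = C₀·e^(−kt), t = ln(C₀/C)/k = ln(0.347/0.0622)/0.77 = 1.719/0.77 = 2.232 d.
Distance = v·t = 1.4 m/s × 1.929e+05 s = 2.7e+05 m = 270 km.

270 km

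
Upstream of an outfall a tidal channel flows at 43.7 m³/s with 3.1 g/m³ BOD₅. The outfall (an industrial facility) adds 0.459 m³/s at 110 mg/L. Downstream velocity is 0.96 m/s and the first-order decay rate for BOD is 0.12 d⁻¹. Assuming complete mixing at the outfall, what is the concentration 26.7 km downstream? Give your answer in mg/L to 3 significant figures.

After complete mixing, C₀ = (0.459·110 + 43.7·3.1) / 44.16 = 4.211 mg/L.
Travel time t = 2.67e+04 m / 0.96 m/s = 2.781e+04 s = 0.3219 d.
C = 4.211·exp(−0.12·0.3219) = 4.211·0.9621 = 4.052 mg/L.

4.05 mg/L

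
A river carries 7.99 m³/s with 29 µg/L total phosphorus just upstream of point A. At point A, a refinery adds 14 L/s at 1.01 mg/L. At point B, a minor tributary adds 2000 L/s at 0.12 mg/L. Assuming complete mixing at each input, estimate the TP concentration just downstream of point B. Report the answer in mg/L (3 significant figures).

29 µg/L = 0.029 mg/L.
14 L/s = 0.014 m³/s.
After input A: C = (7.99·0.029 + 0.014·1.01) / 8.004 = 0.03072 mg/L.
2000 L/s = 2 m³/s.
After input B: C = (8.004·0.03072 + 2·0.12) / 10 = 0.04857 mg/L.

0.0486 mg/L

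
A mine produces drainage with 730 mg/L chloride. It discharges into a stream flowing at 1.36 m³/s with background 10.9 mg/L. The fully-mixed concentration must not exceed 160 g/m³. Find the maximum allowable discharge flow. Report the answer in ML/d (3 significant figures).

Mass balance at complete mixing: C_std·(Q_w + Q_r) = Q_w·C_e + Q_r·C_b.
Rearranging, Q_w = Q_r·(C_std − C_b)/(C_e − C_std) = 1.36·(160 − 10.9) / (730 − 160) = 0.3557 m³/s.
= 30.74 ML/d.

30.7 ML/d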